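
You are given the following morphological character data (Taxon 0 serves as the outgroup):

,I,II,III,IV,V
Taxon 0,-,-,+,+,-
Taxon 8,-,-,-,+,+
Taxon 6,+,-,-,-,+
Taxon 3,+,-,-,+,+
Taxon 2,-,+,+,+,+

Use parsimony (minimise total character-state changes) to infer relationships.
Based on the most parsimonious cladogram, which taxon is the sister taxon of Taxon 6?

Taxon 3

Character polarity is set by the outgroup: the derived state is whichever differs from the outgroup's state, so for III, IV the derived state is '-', and for the remaining characters it is '+'.
Only Taxon 3 and Taxon 6 show the derived state '+' for I, supporting them as a clade.
II (derived state '+') is unique to Taxon 2 (autapomorphy; uninformative for grouping).
III (derived state '-') is shared by Taxon 3, Taxon 6, and Taxon 8 — a synapomorphy uniting that clade.
IV (derived state '-') is unique to Taxon 6 (autapomorphy; uninformative for grouping).
All ingroup taxa share the derived state '+' for V; it defines the ingroup but does not resolve relationships within it.
Most parsimonious ingroup topology: ((Taxon 8,(Taxon 6,Taxon 3)),Taxon 2).
Taxon 6 and Taxon 3 form a cherry on this tree, so they are sister taxa.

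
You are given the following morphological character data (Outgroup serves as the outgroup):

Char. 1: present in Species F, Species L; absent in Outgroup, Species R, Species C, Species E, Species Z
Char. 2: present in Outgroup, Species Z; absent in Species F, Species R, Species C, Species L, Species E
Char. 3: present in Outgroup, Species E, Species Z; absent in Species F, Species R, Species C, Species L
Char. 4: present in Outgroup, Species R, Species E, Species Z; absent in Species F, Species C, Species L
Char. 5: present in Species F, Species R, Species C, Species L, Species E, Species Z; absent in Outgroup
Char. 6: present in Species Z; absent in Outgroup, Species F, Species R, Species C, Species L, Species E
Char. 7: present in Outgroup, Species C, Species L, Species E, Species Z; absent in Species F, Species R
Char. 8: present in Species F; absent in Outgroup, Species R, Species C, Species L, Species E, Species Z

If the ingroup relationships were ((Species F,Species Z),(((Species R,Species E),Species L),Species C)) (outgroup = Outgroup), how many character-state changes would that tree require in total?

15

Map each character onto ((Species F,Species Z),(((Species R,Species E),Species L),Species C)) (rooted by Outgroup) and count the minimum state changes it requires (Fitch parsimony):
Char. 1: 2; Char. 2: 2; Char. 3: 3; Char. 4: 3; Char. 5: 1; Char. 6: 1; Char. 7: 2; Char. 8: 1.
Total tree length = 15.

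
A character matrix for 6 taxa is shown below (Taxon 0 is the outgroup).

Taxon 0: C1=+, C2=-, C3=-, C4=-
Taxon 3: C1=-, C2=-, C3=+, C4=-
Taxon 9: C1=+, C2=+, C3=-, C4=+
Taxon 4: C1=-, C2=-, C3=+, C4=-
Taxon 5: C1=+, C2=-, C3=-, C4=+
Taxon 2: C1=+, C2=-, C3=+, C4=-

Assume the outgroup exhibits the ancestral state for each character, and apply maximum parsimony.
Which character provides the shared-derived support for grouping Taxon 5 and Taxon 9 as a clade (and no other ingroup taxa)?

Character polarity is set by the outgroup: the derived state is whichever differs from the outgroup's state, so for C1 the derived state is '-', and for the remaining characters it is '+'.
C1: derived state '-' in Taxon 3 and Taxon 4 only — synapomorphy for {Taxon 3, Taxon 4}.
C2 (derived state '+') is unique to Taxon 9 (autapomorphy; uninformative for grouping).
C3: derived state '+' in Taxon 2, Taxon 3, and Taxon 4 only — synapomorphy for {Taxon 2, Taxon 3, Taxon 4}.
Only Taxon 5 and Taxon 9 show the derived state '+' for C4, supporting them as a clade.
Most parsimonious ingroup topology: (((Taxon 3,Taxon 4),Taxon 2),(Taxon 9,Taxon 5)).
The clade {Taxon 5, Taxon 9} is supported by C4: its derived state '+' occurs in exactly those taxa and in no other taxon (including the outgroup).

C4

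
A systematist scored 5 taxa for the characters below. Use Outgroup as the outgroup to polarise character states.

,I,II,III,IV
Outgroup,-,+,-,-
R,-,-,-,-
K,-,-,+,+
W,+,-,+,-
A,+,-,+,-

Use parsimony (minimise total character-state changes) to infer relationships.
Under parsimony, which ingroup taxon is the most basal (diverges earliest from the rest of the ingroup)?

Character polarity is set by the outgroup: the derived state is whichever differs from the outgroup's state, so for II the derived state is '-', and for the remaining characters it is '+'.
I (derived state '+') is shared by A and W — a synapomorphy uniting that clade.
II (derived state '-') is shared by all ingroup taxa — unites the whole ingroup.
III (derived state '+') is shared by A, K, and W — a synapomorphy uniting that clade.
IV: derived state '+' in K only — an autapomorphy, so it tells us nothing about relationships among taxa.
Most parsimonious ingroup topology: (R,(K,(W,A))).
R is sister to the clade containing all other ingroup taxa, so it is the earliest-diverging (most basal) ingroup lineage.

R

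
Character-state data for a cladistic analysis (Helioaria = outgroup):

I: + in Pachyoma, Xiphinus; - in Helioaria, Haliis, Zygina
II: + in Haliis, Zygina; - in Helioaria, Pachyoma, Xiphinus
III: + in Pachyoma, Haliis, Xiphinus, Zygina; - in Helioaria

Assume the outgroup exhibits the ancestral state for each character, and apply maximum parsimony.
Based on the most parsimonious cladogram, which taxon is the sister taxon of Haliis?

The outgroup has state '-' for every character, so '+' is the derived state throughout.
I (derived state '+') is shared by Pachyoma and Xiphinus — a synapomorphy uniting that clade.
Only Haliis and Zygina show the derived state '+' for II, supporting them as a clade.
III (derived state '+') is shared by all ingroup taxa — unites the whole ingroup.
Most parsimonious ingroup topology: ((Pachyoma,Xiphinus),(Haliis,Zygina)).
Haliis and Zygina form a cherry on this tree, so they are sister taxa.

Zygina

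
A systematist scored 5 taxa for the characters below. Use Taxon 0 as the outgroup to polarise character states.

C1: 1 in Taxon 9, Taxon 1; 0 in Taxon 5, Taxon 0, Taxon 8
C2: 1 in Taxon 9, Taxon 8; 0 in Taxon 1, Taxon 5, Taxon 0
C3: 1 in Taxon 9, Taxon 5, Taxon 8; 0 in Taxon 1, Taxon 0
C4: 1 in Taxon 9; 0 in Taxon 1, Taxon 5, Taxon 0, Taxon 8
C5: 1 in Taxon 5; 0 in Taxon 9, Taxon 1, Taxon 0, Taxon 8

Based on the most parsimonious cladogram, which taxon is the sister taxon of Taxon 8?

Taxon 9

The outgroup has state '0' for every character, so '1' is the derived state throughout.
C1 (state '1') occurs in Taxon 1 and Taxon 9 but conflicts with the nesting implied by the other characters — most parsimoniously interpreted as homoplasy.
C2: derived state '1' in Taxon 8 and Taxon 9 only — synapomorphy for {Taxon 8, Taxon 9}.
C3 (derived state '1') is shared by Taxon 5, Taxon 8, and Taxon 9 — a synapomorphy uniting that clade.
C4: derived state '1' in Taxon 9 only — an autapomorphy, so it tells us nothing about relationships among taxa.
C5 (derived state '1') is unique to Taxon 5 (autapomorphy; uninformative for grouping).
Most parsimonious ingroup topology: (((Taxon 8,Taxon 9),Taxon 5),Taxon 1).
Taxon 8 and Taxon 9 form a cherry on this tree, so they are sister taxa.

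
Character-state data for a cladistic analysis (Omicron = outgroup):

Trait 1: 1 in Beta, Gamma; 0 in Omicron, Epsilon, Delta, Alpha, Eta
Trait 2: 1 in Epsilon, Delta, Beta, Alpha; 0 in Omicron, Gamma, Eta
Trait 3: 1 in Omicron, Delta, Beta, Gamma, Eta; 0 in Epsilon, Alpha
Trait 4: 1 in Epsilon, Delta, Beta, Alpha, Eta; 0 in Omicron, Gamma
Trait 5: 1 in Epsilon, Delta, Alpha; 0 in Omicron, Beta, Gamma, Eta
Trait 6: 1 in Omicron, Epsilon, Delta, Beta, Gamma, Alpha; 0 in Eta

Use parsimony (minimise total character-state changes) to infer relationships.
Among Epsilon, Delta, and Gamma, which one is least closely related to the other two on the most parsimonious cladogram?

Character polarity is set by the outgroup: the derived state is whichever differs from the outgroup's state, so for Trait 3, Trait 6 the derived state is '0', and for the remaining characters it is '1'.
Trait 1 (state '1') occurs in Beta and Gamma but conflicts with the nesting implied by the other characters — most parsimoniously interpreted as homoplasy.
Trait 2 (derived state '1') is shared by Alpha, Beta, Delta, and Epsilon — a synapomorphy uniting that clade.
Trait 3: derived state '0' in Alpha and Epsilon only — synapomorphy for {Alpha, Epsilon}.
Trait 4: derived state '1' in Alpha, Beta, Delta, Epsilon, and Eta only — synapomorphy for {Alpha, Beta, Delta, Epsilon, Eta}.
Trait 5: derived state '1' in Alpha, Delta, and Epsilon only — synapomorphy for {Alpha, Delta, Epsilon}.
Trait 6: derived state '0' in Eta only — an autapomorphy, so it tells us nothing about relationships among taxa.
Most parsimonious ingroup topology: (((((Epsilon,Alpha),Delta),Beta),Eta),Gamma).
Delta and Epsilon share a more recent common ancestor with each other than either does with Gamma, so Gamma is the least closely related of the three.

Gamma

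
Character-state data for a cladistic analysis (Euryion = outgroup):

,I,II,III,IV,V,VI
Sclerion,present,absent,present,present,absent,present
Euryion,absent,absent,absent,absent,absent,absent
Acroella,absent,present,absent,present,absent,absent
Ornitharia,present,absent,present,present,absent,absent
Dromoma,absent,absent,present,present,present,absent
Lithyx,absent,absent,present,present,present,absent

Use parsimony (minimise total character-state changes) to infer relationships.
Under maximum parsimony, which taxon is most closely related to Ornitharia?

The outgroup has state 'absent' for every character, so 'present' is the derived state throughout.
I: derived state 'present' in Ornitharia and Sclerion only — synapomorphy for {Ornitharia, Sclerion}.
II: derived state 'present' in Acroella only — an autapomorphy, so it tells us nothing about relationships among taxa.
III: derived state 'present' in Dromoma, Lithyx, Ornitharia, and Sclerion only — synapomorphy for {Dromoma, Lithyx, Ornitharia, Sclerion}.
IV (derived state 'present') is shared by all ingroup taxa — unites the whole ingroup.
V (derived state 'present') is shared by Dromoma and Lithyx — a synapomorphy uniting that clade.
VI: derived state 'present' in Sclerion only — an autapomorphy, so it tells us nothing about relationships among taxa.
Most parsimonious ingroup topology: (Acroella,((Sclerion,Ornitharia),(Dromoma,Lithyx))).
Ornitharia and Sclerion form a cherry on this tree, so they are sister taxa.

Sclerion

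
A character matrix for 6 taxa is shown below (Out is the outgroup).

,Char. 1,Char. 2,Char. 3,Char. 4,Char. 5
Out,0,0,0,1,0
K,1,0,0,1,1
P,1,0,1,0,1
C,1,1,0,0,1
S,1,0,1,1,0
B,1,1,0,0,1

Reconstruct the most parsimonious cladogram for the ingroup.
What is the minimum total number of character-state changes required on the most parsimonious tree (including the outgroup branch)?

6

Character polarity is set by the outgroup: the derived state is whichever differs from the outgroup's state, so for Char. 4 the derived state is '0', and for the remaining characters it is '1'.
All ingroup taxa share the derived state '1' for Char. 1; it defines the ingroup but does not resolve relationships within it.
Char. 2: derived state '1' in B and C only — synapomorphy for {B, C}.
Char. 3 (state '1') occurs in P and S but conflicts with the nesting implied by the other characters — most parsimoniously interpreted as homoplasy.
Char. 4 (derived state '0') is shared by B, C, and P — a synapomorphy uniting that clade.
Char. 5: derived state '1' in B, C, K, and P only — synapomorphy for {B, C, K, P}.
Most parsimonious ingroup topology: ((K,(P,(C,B))),S).
Changes per character on this tree: Char. 1: 1; Char. 2: 1; Char. 3: 2; Char. 4: 1; Char. 5: 1.
Total = 6.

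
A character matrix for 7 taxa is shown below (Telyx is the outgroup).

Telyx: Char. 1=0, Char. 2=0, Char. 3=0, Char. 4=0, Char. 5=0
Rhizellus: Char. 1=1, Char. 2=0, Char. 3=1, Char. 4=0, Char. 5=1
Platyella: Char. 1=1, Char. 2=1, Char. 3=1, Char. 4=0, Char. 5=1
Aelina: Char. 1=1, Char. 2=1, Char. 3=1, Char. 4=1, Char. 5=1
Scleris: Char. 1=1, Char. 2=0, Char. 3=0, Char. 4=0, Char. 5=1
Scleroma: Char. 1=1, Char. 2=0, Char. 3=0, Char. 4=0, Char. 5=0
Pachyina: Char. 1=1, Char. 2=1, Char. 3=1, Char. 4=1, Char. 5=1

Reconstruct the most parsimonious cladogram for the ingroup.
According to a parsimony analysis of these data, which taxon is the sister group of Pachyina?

The outgroup has state '0' for every character, so '1' is the derived state throughout.
Char. 1 (derived state '1') is shared by all ingroup taxa — unites the whole ingroup.
Char. 2 (derived state '1') is shared by Aelina, Pachyina, and Platyella — a synapomorphy uniting that clade.
Char. 3 (derived state '1') is shared by Aelina, Pachyina, Platyella, and Rhizellus — a synapomorphy uniting that clade.
Char. 4: derived state '1' in Aelina and Pachyina only — synapomorphy for {Aelina, Pachyina}.
Only Aelina, Pachyina, Platyella, Rhizellus, and Scleris show the derived state '1' for Char. 5, supporting them as a clade.
Most parsimonious ingroup topology: (((Rhizellus,(Platyella,(Aelina,Pachyina))),Scleris),Scleroma).
Pachyina and Aelina form a cherry on this tree, so they are sister taxa.

Aelina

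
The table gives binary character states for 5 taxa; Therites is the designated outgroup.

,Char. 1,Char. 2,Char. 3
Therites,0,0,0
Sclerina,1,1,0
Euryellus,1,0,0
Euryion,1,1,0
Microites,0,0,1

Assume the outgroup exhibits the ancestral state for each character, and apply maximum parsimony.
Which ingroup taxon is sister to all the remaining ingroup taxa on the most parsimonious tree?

The outgroup has state '0' for every character, so '1' is the derived state throughout.
Char. 1 (derived state '1') is shared by Euryellus, Euryion, and Sclerina — a synapomorphy uniting that clade.
Char. 2 (derived state '1') is shared by Euryion and Sclerina — a synapomorphy uniting that clade.
Char. 3 (derived state '1') is unique to Microites (autapomorphy; uninformative for grouping).
Most parsimonious ingroup topology: (((Sclerina,Euryion),Euryellus),Microites).
Microites is sister to the clade containing all other ingroup taxa, so it is the earliest-diverging (most basal) ingroup lineage.

Microites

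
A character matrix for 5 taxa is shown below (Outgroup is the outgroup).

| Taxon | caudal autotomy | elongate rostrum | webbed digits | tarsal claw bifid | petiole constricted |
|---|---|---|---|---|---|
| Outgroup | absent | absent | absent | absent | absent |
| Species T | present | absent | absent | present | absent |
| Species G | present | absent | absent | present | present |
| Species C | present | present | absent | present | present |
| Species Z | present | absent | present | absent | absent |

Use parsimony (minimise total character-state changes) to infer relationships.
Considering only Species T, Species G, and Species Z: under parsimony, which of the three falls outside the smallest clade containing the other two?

Species Z

The outgroup has state 'absent' for every character, so 'present' is the derived state throughout.
All ingroup taxa share the derived state 'present' for caudal autotomy; it defines the ingroup but does not resolve relationships within it.
elongate rostrum: derived state 'present' in Species C only — an autapomorphy, so it tells us nothing about relationships among taxa.
webbed digits (derived state 'present') is unique to Species Z (autapomorphy; uninformative for grouping).
tarsal claw bifid (derived state 'present') is shared by Species C, Species G, and Species T — a synapomorphy uniting that clade.
Only Species C and Species G show the derived state 'present' for petiole constricted, supporting them as a clade.
Most parsimonious ingroup topology: ((Species T,(Species G,Species C)),Species Z).
Species G and Species T share a more recent common ancestor with each other than either does with Species Z, so Species Z is the least closely related of the three.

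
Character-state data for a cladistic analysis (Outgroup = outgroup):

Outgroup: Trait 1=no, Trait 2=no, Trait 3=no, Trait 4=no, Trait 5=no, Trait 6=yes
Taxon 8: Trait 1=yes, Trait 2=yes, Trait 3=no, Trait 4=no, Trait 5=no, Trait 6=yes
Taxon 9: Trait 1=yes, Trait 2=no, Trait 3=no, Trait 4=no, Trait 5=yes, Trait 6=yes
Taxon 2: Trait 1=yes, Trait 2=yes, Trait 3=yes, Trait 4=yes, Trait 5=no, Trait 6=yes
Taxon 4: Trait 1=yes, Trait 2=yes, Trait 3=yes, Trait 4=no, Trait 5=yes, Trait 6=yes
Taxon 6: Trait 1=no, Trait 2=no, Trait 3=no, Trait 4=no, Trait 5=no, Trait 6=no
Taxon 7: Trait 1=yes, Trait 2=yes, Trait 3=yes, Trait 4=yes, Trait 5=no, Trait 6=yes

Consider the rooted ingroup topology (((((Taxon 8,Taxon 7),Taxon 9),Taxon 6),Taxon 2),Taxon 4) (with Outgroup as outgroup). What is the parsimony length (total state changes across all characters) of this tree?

Map each character onto (((((Taxon 8,Taxon 7),Taxon 9),Taxon 6),Taxon 2),Taxon 4) (rooted by Outgroup) and count the minimum state changes it requires (Fitch parsimony):
Trait 1: 2; Trait 2: 3; Trait 3: 3; Trait 4: 2; Trait 5: 2; Trait 6: 1.
Total tree length = 13.

13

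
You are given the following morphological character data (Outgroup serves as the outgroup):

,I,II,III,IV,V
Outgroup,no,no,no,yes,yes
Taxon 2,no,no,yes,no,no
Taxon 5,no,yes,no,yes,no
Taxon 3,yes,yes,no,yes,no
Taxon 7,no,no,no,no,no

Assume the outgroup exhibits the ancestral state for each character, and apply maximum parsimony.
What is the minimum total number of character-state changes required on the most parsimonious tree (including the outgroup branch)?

Character polarity is set by the outgroup: the derived state is whichever differs from the outgroup's state, so for IV, V the derived state is 'no', and for the remaining characters it is 'yes'.
I: derived state 'yes' in Taxon 3 only — an autapomorphy, so it tells us nothing about relationships among taxa.
II (derived state 'yes') is shared by Taxon 3 and Taxon 5 — a synapomorphy uniting that clade.
III (derived state 'yes') is unique to Taxon 2 (autapomorphy; uninformative for grouping).
IV (derived state 'no') is shared by Taxon 2 and Taxon 7 — a synapomorphy uniting that clade.
V (derived state 'no') is shared by all ingroup taxa — unites the whole ingroup.
Most parsimonious ingroup topology: ((Taxon 2,Taxon 7),(Taxon 5,Taxon 3)).
Changes per character on this tree: I: 1; II: 1; III: 1; IV: 1; V: 1.
Total = 5.

5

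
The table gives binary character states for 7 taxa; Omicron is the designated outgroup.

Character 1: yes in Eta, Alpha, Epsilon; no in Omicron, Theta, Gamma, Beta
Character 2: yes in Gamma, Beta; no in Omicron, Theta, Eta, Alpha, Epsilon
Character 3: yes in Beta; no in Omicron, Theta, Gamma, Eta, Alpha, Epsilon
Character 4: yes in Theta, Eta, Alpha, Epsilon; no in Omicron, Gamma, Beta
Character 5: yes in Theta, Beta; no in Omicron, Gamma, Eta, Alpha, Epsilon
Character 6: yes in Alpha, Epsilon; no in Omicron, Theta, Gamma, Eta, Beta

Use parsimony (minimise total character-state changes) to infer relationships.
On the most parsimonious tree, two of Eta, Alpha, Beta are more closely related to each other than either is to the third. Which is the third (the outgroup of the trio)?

The outgroup has state 'no' for every character, so 'yes' is the derived state throughout.
Character 1 (derived state 'yes') is shared by Alpha, Epsilon, and Eta — a synapomorphy uniting that clade.
Character 2: derived state 'yes' in Beta and Gamma only — synapomorphy for {Beta, Gamma}.
Character 3 (derived state 'yes') is unique to Beta (autapomorphy; uninformative for grouping).
Character 4: derived state 'yes' in Alpha, Epsilon, Eta, and Theta only — synapomorphy for {Alpha, Epsilon, Eta, Theta}.
Character 5 (state 'yes') occurs in Beta and Theta but conflicts with the nesting implied by the other characters — most parsimoniously interpreted as homoplasy.
Character 6: derived state 'yes' in Alpha and Epsilon only — synapomorphy for {Alpha, Epsilon}.
Most parsimonious ingroup topology: ((Theta,(Eta,(Alpha,Epsilon))),(Gamma,Beta)).
Eta and Alpha share a more recent common ancestor with each other than either does with Beta, so Beta is the least closely related of the three.

Beta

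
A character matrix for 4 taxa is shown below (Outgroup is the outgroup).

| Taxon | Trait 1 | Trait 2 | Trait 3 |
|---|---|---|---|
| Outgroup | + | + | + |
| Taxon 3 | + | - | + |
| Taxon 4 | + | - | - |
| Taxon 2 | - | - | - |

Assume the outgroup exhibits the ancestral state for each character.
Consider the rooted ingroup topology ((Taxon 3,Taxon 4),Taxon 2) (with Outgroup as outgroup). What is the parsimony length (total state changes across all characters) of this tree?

Map each character onto ((Taxon 3,Taxon 4),Taxon 2) (rooted by Outgroup) and count the minimum state changes it requires (Fitch parsimony):
Trait 1: 1; Trait 2: 1; Trait 3: 2.
Total tree length = 4.

4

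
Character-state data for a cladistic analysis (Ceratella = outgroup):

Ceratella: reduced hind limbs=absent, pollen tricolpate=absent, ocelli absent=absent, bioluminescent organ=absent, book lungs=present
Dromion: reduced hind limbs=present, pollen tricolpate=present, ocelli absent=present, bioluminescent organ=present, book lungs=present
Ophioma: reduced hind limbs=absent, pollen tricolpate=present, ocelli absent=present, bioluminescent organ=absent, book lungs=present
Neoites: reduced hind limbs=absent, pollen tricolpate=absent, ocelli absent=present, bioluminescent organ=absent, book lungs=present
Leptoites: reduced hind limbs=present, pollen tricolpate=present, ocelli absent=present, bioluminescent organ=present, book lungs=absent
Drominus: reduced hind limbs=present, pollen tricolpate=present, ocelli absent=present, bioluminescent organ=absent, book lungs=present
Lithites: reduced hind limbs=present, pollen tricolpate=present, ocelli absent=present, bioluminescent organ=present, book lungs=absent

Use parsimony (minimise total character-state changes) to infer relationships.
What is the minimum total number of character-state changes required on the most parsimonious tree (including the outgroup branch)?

Character polarity is set by the outgroup: the derived state is whichever differs from the outgroup's state, so for book lungs the derived state is 'absent', and for the remaining characters it is 'present'.
Only Drominus, Dromion, Leptoites, and Lithites show the derived state 'present' for reduced hind limbs, supporting them as a clade.
Only Drominus, Dromion, Leptoites, Lithites, and Ophioma show the derived state 'present' for pollen tricolpate, supporting them as a clade.
ocelli absent (derived state 'present') is shared by all ingroup taxa — unites the whole ingroup.
Only Dromion, Leptoites, and Lithites show the derived state 'present' for bioluminescent organ, supporting them as a clade.
book lungs: derived state 'absent' in Leptoites and Lithites only — synapomorphy for {Leptoites, Lithites}.
Most parsimonious ingroup topology: ((((Dromion,(Leptoites,Lithites)),Drominus),Ophioma),Neoites).
Changes per character on this tree: reduced hind limbs: 1; pollen tricolpate: 1; ocelli absent: 1; bioluminescent organ: 1; book lungs: 1.
Total = 5.

5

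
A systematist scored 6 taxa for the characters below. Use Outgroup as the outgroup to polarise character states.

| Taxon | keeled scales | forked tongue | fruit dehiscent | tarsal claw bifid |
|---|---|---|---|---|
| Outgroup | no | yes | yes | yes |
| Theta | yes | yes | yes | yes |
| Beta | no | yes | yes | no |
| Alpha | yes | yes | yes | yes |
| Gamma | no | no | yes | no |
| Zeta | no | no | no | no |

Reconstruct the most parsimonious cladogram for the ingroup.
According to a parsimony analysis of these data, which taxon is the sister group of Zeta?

Gamma

Character polarity is set by the outgroup: the derived state is whichever differs from the outgroup's state, so for forked tongue, fruit dehiscent, tarsal claw bifid the derived state is 'no', and for the remaining characters it is 'yes'.
Only Alpha and Theta show the derived state 'yes' for keeled scales, supporting them as a clade.
Only Gamma and Zeta show the derived state 'no' for forked tongue, supporting them as a clade.
fruit dehiscent (derived state 'no') is unique to Zeta (autapomorphy; uninformative for grouping).
tarsal claw bifid: derived state 'no' in Beta, Gamma, and Zeta only — synapomorphy for {Beta, Gamma, Zeta}.
Most parsimonious ingroup topology: ((Theta,Alpha),(Beta,(Gamma,Zeta))).
Zeta and Gamma form a cherry on this tree, so they are sister taxa.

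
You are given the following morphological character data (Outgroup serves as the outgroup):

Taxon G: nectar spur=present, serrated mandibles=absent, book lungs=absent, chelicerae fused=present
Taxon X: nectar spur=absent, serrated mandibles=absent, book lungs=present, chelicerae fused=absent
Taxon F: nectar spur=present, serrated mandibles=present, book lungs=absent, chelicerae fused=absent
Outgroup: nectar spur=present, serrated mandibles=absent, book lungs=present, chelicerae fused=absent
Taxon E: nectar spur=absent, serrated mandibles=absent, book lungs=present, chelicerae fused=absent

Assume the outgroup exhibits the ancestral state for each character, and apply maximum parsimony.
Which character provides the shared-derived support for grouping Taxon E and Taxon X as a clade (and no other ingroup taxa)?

Character polarity is set by the outgroup: the derived state is whichever differs from the outgroup's state, so for nectar spur, book lungs the derived state is 'absent', and for the remaining characters it is 'present'.
nectar spur: derived state 'absent' in Taxon E and Taxon X only — synapomorphy for {Taxon E, Taxon X}.
serrated mandibles (derived state 'present') is unique to Taxon F (autapomorphy; uninformative for grouping).
book lungs: derived state 'absent' in Taxon F and Taxon G only — synapomorphy for {Taxon F, Taxon G}.
chelicerae fused: derived state 'present' in Taxon G only — an autapomorphy, so it tells us nothing about relationships among taxa.
Most parsimonious ingroup topology: ((Taxon E,Taxon X),(Taxon G,Taxon F)).
The clade {Taxon E, Taxon X} is supported by nectar spur: its derived state 'absent' occurs in exactly those taxa and in no other taxon (including the outgroup).

nectar spur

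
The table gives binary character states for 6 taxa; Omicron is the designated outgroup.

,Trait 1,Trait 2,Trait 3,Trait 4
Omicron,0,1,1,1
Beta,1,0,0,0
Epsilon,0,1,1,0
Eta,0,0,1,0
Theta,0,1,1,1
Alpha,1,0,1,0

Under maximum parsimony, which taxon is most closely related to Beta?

Alpha

Character polarity is set by the outgroup: the derived state is whichever differs from the outgroup's state, so for Trait 2, Trait 3, Trait 4 the derived state is '0', and for the remaining characters it is '1'.
Trait 1: derived state '1' in Alpha and Beta only — synapomorphy for {Alpha, Beta}.
Trait 2: derived state '0' in Alpha, Beta, and Eta only — synapomorphy for {Alpha, Beta, Eta}.
Trait 3: derived state '0' in Beta only — an autapomorphy, so it tells us nothing about relationships among taxa.
Trait 4 (derived state '0') is shared by Alpha, Beta, Epsilon, and Eta — a synapomorphy uniting that clade.
Most parsimonious ingroup topology: ((((Beta,Alpha),Eta),Epsilon),Theta).
Beta and Alpha form a cherry on this tree, so they are sister taxa.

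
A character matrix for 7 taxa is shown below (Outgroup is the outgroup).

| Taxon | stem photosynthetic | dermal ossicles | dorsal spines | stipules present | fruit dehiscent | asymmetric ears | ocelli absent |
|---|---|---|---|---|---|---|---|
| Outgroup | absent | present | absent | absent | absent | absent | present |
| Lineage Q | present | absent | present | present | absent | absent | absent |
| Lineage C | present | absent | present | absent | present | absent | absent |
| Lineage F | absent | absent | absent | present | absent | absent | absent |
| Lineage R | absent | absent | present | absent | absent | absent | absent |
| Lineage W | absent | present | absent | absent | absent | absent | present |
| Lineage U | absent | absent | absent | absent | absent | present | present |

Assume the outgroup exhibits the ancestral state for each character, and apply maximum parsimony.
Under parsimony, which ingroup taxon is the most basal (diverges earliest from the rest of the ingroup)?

Lineage W

Character polarity is set by the outgroup: the derived state is whichever differs from the outgroup's state, so for dermal ossicles, ocelli absent the derived state is 'absent', and for the remaining characters it is 'present'.
Only Lineage C and Lineage Q show the derived state 'present' for stem photosynthetic, supporting them as a clade.
dermal ossicles: derived state 'absent' in Lineage C, Lineage F, Lineage Q, Lineage R, and Lineage U only — synapomorphy for {Lineage C, Lineage F, Lineage Q, Lineage R, Lineage U}.
dorsal spines: derived state 'present' in Lineage C, Lineage Q, and Lineage R only — synapomorphy for {Lineage C, Lineage Q, Lineage R}.
stipules present (state 'present') occurs in Lineage F and Lineage Q but conflicts with the nesting implied by the other characters — most parsimoniously interpreted as homoplasy.
fruit dehiscent: derived state 'present' in Lineage C only — an autapomorphy, so it tells us nothing about relationships among taxa.
asymmetric ears: derived state 'present' in Lineage U only — an autapomorphy, so it tells us nothing about relationships among taxa.
Only Lineage C, Lineage F, Lineage Q, and Lineage R show the derived state 'absent' for ocelli absent, supporting them as a clade.
Most parsimonious ingroup topology: (((((Lineage Q,Lineage C),Lineage R),Lineage F),Lineage U),Lineage W).
Lineage W is sister to the clade containing all other ingroup taxa, so it is the earliest-diverging (most basal) ingroup lineage.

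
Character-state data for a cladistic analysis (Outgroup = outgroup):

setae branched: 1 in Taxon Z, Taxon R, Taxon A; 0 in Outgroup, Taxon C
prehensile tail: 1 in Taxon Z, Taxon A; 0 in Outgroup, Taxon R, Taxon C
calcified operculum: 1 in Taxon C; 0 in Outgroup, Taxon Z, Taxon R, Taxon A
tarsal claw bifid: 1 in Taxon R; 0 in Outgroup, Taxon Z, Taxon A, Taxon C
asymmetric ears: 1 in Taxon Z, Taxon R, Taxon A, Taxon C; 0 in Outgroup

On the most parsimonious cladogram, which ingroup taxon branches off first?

Taxon C

The outgroup has state '0' for every character, so '1' is the derived state throughout.
setae branched: derived state '1' in Taxon A, Taxon R, and Taxon Z only — synapomorphy for {Taxon A, Taxon R, Taxon Z}.
prehensile tail: derived state '1' in Taxon A and Taxon Z only — synapomorphy for {Taxon A, Taxon Z}.
calcified operculum: derived state '1' in Taxon C only — an autapomorphy, so it tells us nothing about relationships among taxa.
tarsal claw bifid: derived state '1' in Taxon R only — an autapomorphy, so it tells us nothing about relationships among taxa.
All ingroup taxa share the derived state '1' for asymmetric ears; it defines the ingroup but does not resolve relationships within it.
Most parsimonious ingroup topology: (((Taxon Z,Taxon A),Taxon R),Taxon C).
Taxon C is sister to the clade containing all other ingroup taxa, so it is the earliest-diverging (most basal) ingroup lineage.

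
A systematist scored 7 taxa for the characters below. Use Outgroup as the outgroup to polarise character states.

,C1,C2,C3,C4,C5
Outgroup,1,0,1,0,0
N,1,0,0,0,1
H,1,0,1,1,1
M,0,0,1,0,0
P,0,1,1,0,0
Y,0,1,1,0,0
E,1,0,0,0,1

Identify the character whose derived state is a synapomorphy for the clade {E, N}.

Character polarity is set by the outgroup: the derived state is whichever differs from the outgroup's state, so for C1, C3 the derived state is '0', and for the remaining characters it is '1'.
Only M, P, and Y show the derived state '0' for C1, supporting them as a clade.
C2: derived state '1' in P and Y only — synapomorphy for {P, Y}.
C3: derived state '0' in E and N only — synapomorphy for {E, N}.
C4 (derived state '1') is unique to H (autapomorphy; uninformative for grouping).
Only E, H, and N show the derived state '1' for C5, supporting them as a clade.
Most parsimonious ingroup topology: (((N,E),H),(M,(P,Y))).
The clade {E, N} is supported by C3: its derived state '0' occurs in exactly those taxa and in no other taxon (including the outgroup).

C3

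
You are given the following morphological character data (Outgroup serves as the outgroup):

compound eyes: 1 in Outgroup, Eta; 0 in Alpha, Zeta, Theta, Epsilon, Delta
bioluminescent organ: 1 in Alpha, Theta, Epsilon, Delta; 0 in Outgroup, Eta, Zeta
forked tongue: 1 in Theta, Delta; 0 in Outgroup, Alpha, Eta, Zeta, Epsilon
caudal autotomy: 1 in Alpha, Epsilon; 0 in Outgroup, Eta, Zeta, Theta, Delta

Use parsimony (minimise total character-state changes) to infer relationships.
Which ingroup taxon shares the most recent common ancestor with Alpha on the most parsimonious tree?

Epsilon

Character polarity is set by the outgroup: the derived state is whichever differs from the outgroup's state, so for compound eyes the derived state is '0', and for the remaining characters it is '1'.
Only Alpha, Delta, Epsilon, Theta, and Zeta show the derived state '0' for compound eyes, supporting them as a clade.
bioluminescent organ (derived state '1') is shared by Alpha, Delta, Epsilon, and Theta — a synapomorphy uniting that clade.
Only Delta and Theta show the derived state '1' for forked tongue, supporting them as a clade.
Only Alpha and Epsilon show the derived state '1' for caudal autotomy, supporting them as a clade.
Most parsimonious ingroup topology: ((((Delta,Theta),(Epsilon,Alpha)),Zeta),Eta).
Alpha and Epsilon form a cherry on this tree, so they are sister taxa.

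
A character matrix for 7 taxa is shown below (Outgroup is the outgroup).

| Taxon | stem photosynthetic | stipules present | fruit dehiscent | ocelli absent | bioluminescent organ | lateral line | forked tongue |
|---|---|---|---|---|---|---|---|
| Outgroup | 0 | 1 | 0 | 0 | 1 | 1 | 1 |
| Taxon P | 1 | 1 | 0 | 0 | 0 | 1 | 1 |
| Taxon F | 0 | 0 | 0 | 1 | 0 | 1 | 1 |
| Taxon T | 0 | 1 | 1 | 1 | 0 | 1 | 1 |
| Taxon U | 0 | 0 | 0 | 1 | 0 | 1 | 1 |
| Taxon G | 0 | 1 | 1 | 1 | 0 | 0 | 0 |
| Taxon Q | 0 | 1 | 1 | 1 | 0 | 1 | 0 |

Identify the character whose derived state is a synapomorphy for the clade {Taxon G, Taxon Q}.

forked tongue

Character polarity is set by the outgroup: the derived state is whichever differs from the outgroup's state, so for stipules present, bioluminescent organ, lateral line, forked tongue the derived state is '0', and for the remaining characters it is '1'.
stem photosynthetic: derived state '1' in Taxon P only — an autapomorphy, so it tells us nothing about relationships among taxa.
Only Taxon F and Taxon U show the derived state '0' for stipules present, supporting them as a clade.
Only Taxon G, Taxon Q, and Taxon T show the derived state '1' for fruit dehiscent, supporting them as a clade.
Only Taxon F, Taxon G, Taxon Q, Taxon T, and Taxon U show the derived state '1' for ocelli absent, supporting them as a clade.
bioluminescent organ (derived state '0') is shared by all ingroup taxa — unites the whole ingroup.
lateral line (derived state '0') is unique to Taxon G (autapomorphy; uninformative for grouping).
forked tongue (derived state '0') is shared by Taxon G and Taxon Q — a synapomorphy uniting that clade.
Most parsimonious ingroup topology: (Taxon P,((Taxon F,Taxon U),(Taxon T,(Taxon G,Taxon Q)))).
The clade {Taxon G, Taxon Q} is supported by forked tongue: its derived state '0' occurs in exactly those taxa and in no other taxon (including the outgroup).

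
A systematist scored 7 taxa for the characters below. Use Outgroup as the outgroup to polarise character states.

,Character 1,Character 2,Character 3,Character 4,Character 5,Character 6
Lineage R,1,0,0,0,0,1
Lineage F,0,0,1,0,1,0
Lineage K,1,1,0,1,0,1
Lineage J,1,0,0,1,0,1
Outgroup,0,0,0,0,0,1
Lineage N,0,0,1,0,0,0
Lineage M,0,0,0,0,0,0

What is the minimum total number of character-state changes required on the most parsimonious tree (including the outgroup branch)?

6

Character polarity is set by the outgroup: the derived state is whichever differs from the outgroup's state, so for Character 6 the derived state is '0', and for the remaining characters it is '1'.
Character 1: derived state '1' in Lineage J, Lineage K, and Lineage R only — synapomorphy for {Lineage J, Lineage K, Lineage R}.
Character 2 (derived state '1') is unique to Lineage K (autapomorphy; uninformative for grouping).
Character 3 (derived state '1') is shared by Lineage F and Lineage N — a synapomorphy uniting that clade.
Character 4 (derived state '1') is shared by Lineage J and Lineage K — a synapomorphy uniting that clade.
Character 5: derived state '1' in Lineage F only — an autapomorphy, so it tells us nothing about relationships among taxa.
Only Lineage F, Lineage M, and Lineage N show the derived state '0' for Character 6, supporting them as a clade.
Most parsimonious ingroup topology: (((Lineage J,Lineage K),Lineage R),(Lineage M,(Lineage F,Lineage N))).
Changes per character on this tree: Character 1: 1; Character 2: 1; Character 3: 1; Character 4: 1; Character 5: 1; Character 6: 1.
Total = 6.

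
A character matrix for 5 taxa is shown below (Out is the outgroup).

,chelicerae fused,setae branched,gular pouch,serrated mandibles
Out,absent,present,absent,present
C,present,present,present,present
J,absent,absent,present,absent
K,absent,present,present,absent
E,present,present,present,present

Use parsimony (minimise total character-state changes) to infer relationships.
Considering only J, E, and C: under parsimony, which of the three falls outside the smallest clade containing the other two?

J

Character polarity is set by the outgroup: the derived state is whichever differs from the outgroup's state, so for setae branched, serrated mandibles the derived state is 'absent', and for the remaining characters it is 'present'.
chelicerae fused (derived state 'present') is shared by C and E — a synapomorphy uniting that clade.
setae branched: derived state 'absent' in J only — an autapomorphy, so it tells us nothing about relationships among taxa.
All ingroup taxa share the derived state 'present' for gular pouch; it defines the ingroup but does not resolve relationships within it.
serrated mandibles: derived state 'absent' in J and K only — synapomorphy for {J, K}.
Most parsimonious ingroup topology: ((C,E),(J,K)).
C and E share a more recent common ancestor with each other than either does with J, so J is the least closely related of the three.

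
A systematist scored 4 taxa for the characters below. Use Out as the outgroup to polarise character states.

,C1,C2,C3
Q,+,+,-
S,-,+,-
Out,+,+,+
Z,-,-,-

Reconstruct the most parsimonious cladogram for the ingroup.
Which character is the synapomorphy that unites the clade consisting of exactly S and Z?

C1

The outgroup has state '+' for every character, so '-' is the derived state throughout.
Only S and Z show the derived state '-' for C1, supporting them as a clade.
C2: derived state '-' in Z only — an autapomorphy, so it tells us nothing about relationships among taxa.
All ingroup taxa share the derived state '-' for C3; it defines the ingroup but does not resolve relationships within it.
Most parsimonious ingroup topology: ((Z,S),Q).
The clade {S, Z} is supported by C1: its derived state '-' occurs in exactly those taxa and in no other taxon (including the outgroup).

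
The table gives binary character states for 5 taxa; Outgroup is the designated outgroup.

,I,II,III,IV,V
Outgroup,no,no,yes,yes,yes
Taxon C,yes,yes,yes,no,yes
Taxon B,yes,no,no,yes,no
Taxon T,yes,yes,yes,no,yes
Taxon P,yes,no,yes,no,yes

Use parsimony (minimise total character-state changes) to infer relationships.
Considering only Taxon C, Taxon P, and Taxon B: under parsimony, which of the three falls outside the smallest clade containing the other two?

Taxon B

Character polarity is set by the outgroup: the derived state is whichever differs from the outgroup's state, so for III, IV, V the derived state is 'no', and for the remaining characters it is 'yes'.
All ingroup taxa share the derived state 'yes' for I; it defines the ingroup but does not resolve relationships within it.
II: derived state 'yes' in Taxon C and Taxon T only — synapomorphy for {Taxon C, Taxon T}.
III (derived state 'no') is unique to Taxon B (autapomorphy; uninformative for grouping).
Only Taxon C, Taxon P, and Taxon T show the derived state 'no' for IV, supporting them as a clade.
V (derived state 'no') is unique to Taxon B (autapomorphy; uninformative for grouping).
Most parsimonious ingroup topology: (((Taxon C,Taxon T),Taxon P),Taxon B).
Taxon C and Taxon P share a more recent common ancestor with each other than either does with Taxon B, so Taxon B is the least closely related of the three.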